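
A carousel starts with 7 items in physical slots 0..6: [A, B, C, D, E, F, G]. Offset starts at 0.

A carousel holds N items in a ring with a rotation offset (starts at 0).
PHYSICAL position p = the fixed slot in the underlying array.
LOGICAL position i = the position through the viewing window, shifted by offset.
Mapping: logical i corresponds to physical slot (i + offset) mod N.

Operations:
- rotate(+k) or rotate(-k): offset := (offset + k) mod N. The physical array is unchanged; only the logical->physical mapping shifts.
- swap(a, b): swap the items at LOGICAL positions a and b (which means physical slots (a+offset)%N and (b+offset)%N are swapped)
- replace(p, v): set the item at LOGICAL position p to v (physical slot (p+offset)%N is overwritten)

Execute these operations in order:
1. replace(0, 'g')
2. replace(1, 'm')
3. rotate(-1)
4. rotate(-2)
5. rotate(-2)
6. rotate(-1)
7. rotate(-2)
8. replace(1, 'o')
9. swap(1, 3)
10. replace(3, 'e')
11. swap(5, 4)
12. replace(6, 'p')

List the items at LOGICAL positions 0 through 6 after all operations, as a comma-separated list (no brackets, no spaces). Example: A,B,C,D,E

Answer: G,C,m,e,E,D,p

Derivation:
After op 1 (replace(0, 'g')): offset=0, physical=[g,B,C,D,E,F,G], logical=[g,B,C,D,E,F,G]
After op 2 (replace(1, 'm')): offset=0, physical=[g,m,C,D,E,F,G], logical=[g,m,C,D,E,F,G]
After op 3 (rotate(-1)): offset=6, physical=[g,m,C,D,E,F,G], logical=[G,g,m,C,D,E,F]
After op 4 (rotate(-2)): offset=4, physical=[g,m,C,D,E,F,G], logical=[E,F,G,g,m,C,D]
After op 5 (rotate(-2)): offset=2, physical=[g,m,C,D,E,F,G], logical=[C,D,E,F,G,g,m]
After op 6 (rotate(-1)): offset=1, physical=[g,m,C,D,E,F,G], logical=[m,C,D,E,F,G,g]
After op 7 (rotate(-2)): offset=6, physical=[g,m,C,D,E,F,G], logical=[G,g,m,C,D,E,F]
After op 8 (replace(1, 'o')): offset=6, physical=[o,m,C,D,E,F,G], logical=[G,o,m,C,D,E,F]
After op 9 (swap(1, 3)): offset=6, physical=[C,m,o,D,E,F,G], logical=[G,C,m,o,D,E,F]
After op 10 (replace(3, 'e')): offset=6, physical=[C,m,e,D,E,F,G], logical=[G,C,m,e,D,E,F]
After op 11 (swap(5, 4)): offset=6, physical=[C,m,e,E,D,F,G], logical=[G,C,m,e,E,D,F]
After op 12 (replace(6, 'p')): offset=6, physical=[C,m,e,E,D,p,G], logical=[G,C,m,e,E,D,p]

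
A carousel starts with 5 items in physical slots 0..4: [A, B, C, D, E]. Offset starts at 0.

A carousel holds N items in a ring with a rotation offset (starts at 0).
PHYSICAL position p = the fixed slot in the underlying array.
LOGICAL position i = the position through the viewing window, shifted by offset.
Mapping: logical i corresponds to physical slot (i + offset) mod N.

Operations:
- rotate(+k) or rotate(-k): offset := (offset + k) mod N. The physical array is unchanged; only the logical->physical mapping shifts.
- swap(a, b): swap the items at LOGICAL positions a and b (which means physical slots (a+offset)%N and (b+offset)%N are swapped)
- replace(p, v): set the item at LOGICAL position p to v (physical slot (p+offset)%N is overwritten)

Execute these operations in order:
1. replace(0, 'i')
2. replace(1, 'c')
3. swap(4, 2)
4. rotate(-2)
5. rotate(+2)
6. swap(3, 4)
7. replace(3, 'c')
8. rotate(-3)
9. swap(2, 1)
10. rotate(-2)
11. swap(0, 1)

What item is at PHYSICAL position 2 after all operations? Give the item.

After op 1 (replace(0, 'i')): offset=0, physical=[i,B,C,D,E], logical=[i,B,C,D,E]
After op 2 (replace(1, 'c')): offset=0, physical=[i,c,C,D,E], logical=[i,c,C,D,E]
After op 3 (swap(4, 2)): offset=0, physical=[i,c,E,D,C], logical=[i,c,E,D,C]
After op 4 (rotate(-2)): offset=3, physical=[i,c,E,D,C], logical=[D,C,i,c,E]
After op 5 (rotate(+2)): offset=0, physical=[i,c,E,D,C], logical=[i,c,E,D,C]
After op 6 (swap(3, 4)): offset=0, physical=[i,c,E,C,D], logical=[i,c,E,C,D]
After op 7 (replace(3, 'c')): offset=0, physical=[i,c,E,c,D], logical=[i,c,E,c,D]
After op 8 (rotate(-3)): offset=2, physical=[i,c,E,c,D], logical=[E,c,D,i,c]
After op 9 (swap(2, 1)): offset=2, physical=[i,c,E,D,c], logical=[E,D,c,i,c]
After op 10 (rotate(-2)): offset=0, physical=[i,c,E,D,c], logical=[i,c,E,D,c]
After op 11 (swap(0, 1)): offset=0, physical=[c,i,E,D,c], logical=[c,i,E,D,c]

Answer: E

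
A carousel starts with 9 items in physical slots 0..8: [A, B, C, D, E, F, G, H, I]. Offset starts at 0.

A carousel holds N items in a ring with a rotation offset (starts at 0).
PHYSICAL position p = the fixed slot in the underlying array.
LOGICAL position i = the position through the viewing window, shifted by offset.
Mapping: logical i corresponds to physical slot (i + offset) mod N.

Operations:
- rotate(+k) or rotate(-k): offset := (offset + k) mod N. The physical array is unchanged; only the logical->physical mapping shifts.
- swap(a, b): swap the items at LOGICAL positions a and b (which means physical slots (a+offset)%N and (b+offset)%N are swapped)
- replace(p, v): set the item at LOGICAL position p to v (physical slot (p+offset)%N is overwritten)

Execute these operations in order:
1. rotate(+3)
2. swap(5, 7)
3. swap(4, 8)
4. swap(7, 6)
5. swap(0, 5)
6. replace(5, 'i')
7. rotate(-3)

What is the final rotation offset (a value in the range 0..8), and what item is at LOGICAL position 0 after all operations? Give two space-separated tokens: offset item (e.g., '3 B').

After op 1 (rotate(+3)): offset=3, physical=[A,B,C,D,E,F,G,H,I], logical=[D,E,F,G,H,I,A,B,C]
After op 2 (swap(5, 7)): offset=3, physical=[A,I,C,D,E,F,G,H,B], logical=[D,E,F,G,H,B,A,I,C]
After op 3 (swap(4, 8)): offset=3, physical=[A,I,H,D,E,F,G,C,B], logical=[D,E,F,G,C,B,A,I,H]
After op 4 (swap(7, 6)): offset=3, physical=[I,A,H,D,E,F,G,C,B], logical=[D,E,F,G,C,B,I,A,H]
After op 5 (swap(0, 5)): offset=3, physical=[I,A,H,B,E,F,G,C,D], logical=[B,E,F,G,C,D,I,A,H]
After op 6 (replace(5, 'i')): offset=3, physical=[I,A,H,B,E,F,G,C,i], logical=[B,E,F,G,C,i,I,A,H]
After op 7 (rotate(-3)): offset=0, physical=[I,A,H,B,E,F,G,C,i], logical=[I,A,H,B,E,F,G,C,i]

Answer: 0 I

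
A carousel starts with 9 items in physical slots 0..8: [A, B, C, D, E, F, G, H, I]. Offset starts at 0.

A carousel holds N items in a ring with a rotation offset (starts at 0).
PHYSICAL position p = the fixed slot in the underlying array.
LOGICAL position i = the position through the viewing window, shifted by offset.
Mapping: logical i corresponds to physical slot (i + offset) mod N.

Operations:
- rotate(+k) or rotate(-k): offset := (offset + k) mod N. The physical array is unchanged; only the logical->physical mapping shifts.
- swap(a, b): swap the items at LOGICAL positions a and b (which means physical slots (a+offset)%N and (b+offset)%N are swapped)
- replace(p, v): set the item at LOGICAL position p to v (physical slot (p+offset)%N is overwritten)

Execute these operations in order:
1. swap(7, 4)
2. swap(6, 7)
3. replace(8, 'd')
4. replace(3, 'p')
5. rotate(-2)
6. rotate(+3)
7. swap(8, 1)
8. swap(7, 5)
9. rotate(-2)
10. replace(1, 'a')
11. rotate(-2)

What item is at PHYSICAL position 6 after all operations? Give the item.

After op 1 (swap(7, 4)): offset=0, physical=[A,B,C,D,H,F,G,E,I], logical=[A,B,C,D,H,F,G,E,I]
After op 2 (swap(6, 7)): offset=0, physical=[A,B,C,D,H,F,E,G,I], logical=[A,B,C,D,H,F,E,G,I]
After op 3 (replace(8, 'd')): offset=0, physical=[A,B,C,D,H,F,E,G,d], logical=[A,B,C,D,H,F,E,G,d]
After op 4 (replace(3, 'p')): offset=0, physical=[A,B,C,p,H,F,E,G,d], logical=[A,B,C,p,H,F,E,G,d]
After op 5 (rotate(-2)): offset=7, physical=[A,B,C,p,H,F,E,G,d], logical=[G,d,A,B,C,p,H,F,E]
After op 6 (rotate(+3)): offset=1, physical=[A,B,C,p,H,F,E,G,d], logical=[B,C,p,H,F,E,G,d,A]
After op 7 (swap(8, 1)): offset=1, physical=[C,B,A,p,H,F,E,G,d], logical=[B,A,p,H,F,E,G,d,C]
After op 8 (swap(7, 5)): offset=1, physical=[C,B,A,p,H,F,d,G,E], logical=[B,A,p,H,F,d,G,E,C]
After op 9 (rotate(-2)): offset=8, physical=[C,B,A,p,H,F,d,G,E], logical=[E,C,B,A,p,H,F,d,G]
After op 10 (replace(1, 'a')): offset=8, physical=[a,B,A,p,H,F,d,G,E], logical=[E,a,B,A,p,H,F,d,G]
After op 11 (rotate(-2)): offset=6, physical=[a,B,A,p,H,F,d,G,E], logical=[d,G,E,a,B,A,p,H,F]

Answer: d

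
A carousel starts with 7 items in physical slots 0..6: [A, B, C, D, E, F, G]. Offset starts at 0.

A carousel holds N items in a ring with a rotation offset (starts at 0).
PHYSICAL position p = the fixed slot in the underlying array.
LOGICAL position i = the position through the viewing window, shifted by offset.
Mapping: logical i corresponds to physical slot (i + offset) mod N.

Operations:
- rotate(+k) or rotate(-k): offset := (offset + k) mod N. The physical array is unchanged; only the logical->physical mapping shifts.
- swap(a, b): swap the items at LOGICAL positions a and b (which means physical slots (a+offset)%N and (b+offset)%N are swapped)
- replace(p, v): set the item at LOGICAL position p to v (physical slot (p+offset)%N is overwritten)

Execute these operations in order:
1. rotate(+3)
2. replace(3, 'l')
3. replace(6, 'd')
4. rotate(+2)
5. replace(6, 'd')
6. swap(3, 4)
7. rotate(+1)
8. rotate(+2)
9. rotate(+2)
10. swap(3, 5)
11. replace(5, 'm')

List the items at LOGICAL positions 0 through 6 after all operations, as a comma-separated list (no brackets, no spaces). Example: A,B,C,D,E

After op 1 (rotate(+3)): offset=3, physical=[A,B,C,D,E,F,G], logical=[D,E,F,G,A,B,C]
After op 2 (replace(3, 'l')): offset=3, physical=[A,B,C,D,E,F,l], logical=[D,E,F,l,A,B,C]
After op 3 (replace(6, 'd')): offset=3, physical=[A,B,d,D,E,F,l], logical=[D,E,F,l,A,B,d]
After op 4 (rotate(+2)): offset=5, physical=[A,B,d,D,E,F,l], logical=[F,l,A,B,d,D,E]
After op 5 (replace(6, 'd')): offset=5, physical=[A,B,d,D,d,F,l], logical=[F,l,A,B,d,D,d]
After op 6 (swap(3, 4)): offset=5, physical=[A,d,B,D,d,F,l], logical=[F,l,A,d,B,D,d]
After op 7 (rotate(+1)): offset=6, physical=[A,d,B,D,d,F,l], logical=[l,A,d,B,D,d,F]
After op 8 (rotate(+2)): offset=1, physical=[A,d,B,D,d,F,l], logical=[d,B,D,d,F,l,A]
After op 9 (rotate(+2)): offset=3, physical=[A,d,B,D,d,F,l], logical=[D,d,F,l,A,d,B]
After op 10 (swap(3, 5)): offset=3, physical=[A,l,B,D,d,F,d], logical=[D,d,F,d,A,l,B]
After op 11 (replace(5, 'm')): offset=3, physical=[A,m,B,D,d,F,d], logical=[D,d,F,d,A,m,B]

Answer: D,d,F,d,A,m,B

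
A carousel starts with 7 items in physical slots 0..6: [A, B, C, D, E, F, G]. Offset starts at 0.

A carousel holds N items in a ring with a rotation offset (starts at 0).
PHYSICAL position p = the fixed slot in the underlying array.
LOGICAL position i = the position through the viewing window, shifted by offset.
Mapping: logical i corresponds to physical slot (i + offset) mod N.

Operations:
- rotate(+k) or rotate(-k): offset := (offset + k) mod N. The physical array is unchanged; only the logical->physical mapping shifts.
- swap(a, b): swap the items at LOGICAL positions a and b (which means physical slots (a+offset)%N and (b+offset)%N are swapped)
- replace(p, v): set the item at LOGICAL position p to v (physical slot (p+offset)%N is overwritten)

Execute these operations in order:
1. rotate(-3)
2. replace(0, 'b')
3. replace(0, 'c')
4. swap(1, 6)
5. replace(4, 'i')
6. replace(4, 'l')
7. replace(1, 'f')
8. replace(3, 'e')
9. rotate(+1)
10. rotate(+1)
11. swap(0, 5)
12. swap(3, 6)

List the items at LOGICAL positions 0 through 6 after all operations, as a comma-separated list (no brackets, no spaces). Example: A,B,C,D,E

After op 1 (rotate(-3)): offset=4, physical=[A,B,C,D,E,F,G], logical=[E,F,G,A,B,C,D]
After op 2 (replace(0, 'b')): offset=4, physical=[A,B,C,D,b,F,G], logical=[b,F,G,A,B,C,D]
After op 3 (replace(0, 'c')): offset=4, physical=[A,B,C,D,c,F,G], logical=[c,F,G,A,B,C,D]
After op 4 (swap(1, 6)): offset=4, physical=[A,B,C,F,c,D,G], logical=[c,D,G,A,B,C,F]
After op 5 (replace(4, 'i')): offset=4, physical=[A,i,C,F,c,D,G], logical=[c,D,G,A,i,C,F]
After op 6 (replace(4, 'l')): offset=4, physical=[A,l,C,F,c,D,G], logical=[c,D,G,A,l,C,F]
After op 7 (replace(1, 'f')): offset=4, physical=[A,l,C,F,c,f,G], logical=[c,f,G,A,l,C,F]
After op 8 (replace(3, 'e')): offset=4, physical=[e,l,C,F,c,f,G], logical=[c,f,G,e,l,C,F]
After op 9 (rotate(+1)): offset=5, physical=[e,l,C,F,c,f,G], logical=[f,G,e,l,C,F,c]
After op 10 (rotate(+1)): offset=6, physical=[e,l,C,F,c,f,G], logical=[G,e,l,C,F,c,f]
After op 11 (swap(0, 5)): offset=6, physical=[e,l,C,F,G,f,c], logical=[c,e,l,C,F,G,f]
After op 12 (swap(3, 6)): offset=6, physical=[e,l,f,F,G,C,c], logical=[c,e,l,f,F,G,C]

Answer: c,e,l,f,F,G,C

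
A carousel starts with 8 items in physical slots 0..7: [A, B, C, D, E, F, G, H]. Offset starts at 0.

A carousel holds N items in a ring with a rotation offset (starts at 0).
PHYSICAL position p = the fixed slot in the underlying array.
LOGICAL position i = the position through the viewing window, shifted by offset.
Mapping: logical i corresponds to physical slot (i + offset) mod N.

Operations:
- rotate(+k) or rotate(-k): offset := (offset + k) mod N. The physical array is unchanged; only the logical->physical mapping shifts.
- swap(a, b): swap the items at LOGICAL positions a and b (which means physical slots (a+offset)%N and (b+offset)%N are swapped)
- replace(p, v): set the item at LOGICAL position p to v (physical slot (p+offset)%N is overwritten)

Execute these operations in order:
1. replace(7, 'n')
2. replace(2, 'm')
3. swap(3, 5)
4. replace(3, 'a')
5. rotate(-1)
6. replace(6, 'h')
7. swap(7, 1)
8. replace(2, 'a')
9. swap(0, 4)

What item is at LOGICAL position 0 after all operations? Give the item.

Answer: a

Derivation:
After op 1 (replace(7, 'n')): offset=0, physical=[A,B,C,D,E,F,G,n], logical=[A,B,C,D,E,F,G,n]
After op 2 (replace(2, 'm')): offset=0, physical=[A,B,m,D,E,F,G,n], logical=[A,B,m,D,E,F,G,n]
After op 3 (swap(3, 5)): offset=0, physical=[A,B,m,F,E,D,G,n], logical=[A,B,m,F,E,D,G,n]
After op 4 (replace(3, 'a')): offset=0, physical=[A,B,m,a,E,D,G,n], logical=[A,B,m,a,E,D,G,n]
After op 5 (rotate(-1)): offset=7, physical=[A,B,m,a,E,D,G,n], logical=[n,A,B,m,a,E,D,G]
After op 6 (replace(6, 'h')): offset=7, physical=[A,B,m,a,E,h,G,n], logical=[n,A,B,m,a,E,h,G]
After op 7 (swap(7, 1)): offset=7, physical=[G,B,m,a,E,h,A,n], logical=[n,G,B,m,a,E,h,A]
After op 8 (replace(2, 'a')): offset=7, physical=[G,a,m,a,E,h,A,n], logical=[n,G,a,m,a,E,h,A]
After op 9 (swap(0, 4)): offset=7, physical=[G,a,m,n,E,h,A,a], logical=[a,G,a,m,n,E,h,A]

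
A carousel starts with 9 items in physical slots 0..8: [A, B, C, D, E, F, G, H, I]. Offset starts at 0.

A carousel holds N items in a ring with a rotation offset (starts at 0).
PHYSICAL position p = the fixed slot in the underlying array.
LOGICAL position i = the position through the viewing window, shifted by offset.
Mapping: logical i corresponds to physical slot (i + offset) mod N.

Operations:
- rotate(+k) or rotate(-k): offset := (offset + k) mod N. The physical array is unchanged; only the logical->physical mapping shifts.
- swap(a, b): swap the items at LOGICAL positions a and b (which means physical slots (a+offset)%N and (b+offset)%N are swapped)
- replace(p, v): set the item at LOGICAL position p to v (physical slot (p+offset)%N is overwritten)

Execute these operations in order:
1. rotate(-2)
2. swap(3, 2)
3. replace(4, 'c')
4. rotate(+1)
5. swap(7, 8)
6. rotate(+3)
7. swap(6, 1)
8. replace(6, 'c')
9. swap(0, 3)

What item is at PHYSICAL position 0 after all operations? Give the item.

Answer: B

Derivation:
After op 1 (rotate(-2)): offset=7, physical=[A,B,C,D,E,F,G,H,I], logical=[H,I,A,B,C,D,E,F,G]
After op 2 (swap(3, 2)): offset=7, physical=[B,A,C,D,E,F,G,H,I], logical=[H,I,B,A,C,D,E,F,G]
After op 3 (replace(4, 'c')): offset=7, physical=[B,A,c,D,E,F,G,H,I], logical=[H,I,B,A,c,D,E,F,G]
After op 4 (rotate(+1)): offset=8, physical=[B,A,c,D,E,F,G,H,I], logical=[I,B,A,c,D,E,F,G,H]
After op 5 (swap(7, 8)): offset=8, physical=[B,A,c,D,E,F,H,G,I], logical=[I,B,A,c,D,E,F,H,G]
After op 6 (rotate(+3)): offset=2, physical=[B,A,c,D,E,F,H,G,I], logical=[c,D,E,F,H,G,I,B,A]
After op 7 (swap(6, 1)): offset=2, physical=[B,A,c,I,E,F,H,G,D], logical=[c,I,E,F,H,G,D,B,A]
After op 8 (replace(6, 'c')): offset=2, physical=[B,A,c,I,E,F,H,G,c], logical=[c,I,E,F,H,G,c,B,A]
After op 9 (swap(0, 3)): offset=2, physical=[B,A,F,I,E,c,H,G,c], logical=[F,I,E,c,H,G,c,B,A]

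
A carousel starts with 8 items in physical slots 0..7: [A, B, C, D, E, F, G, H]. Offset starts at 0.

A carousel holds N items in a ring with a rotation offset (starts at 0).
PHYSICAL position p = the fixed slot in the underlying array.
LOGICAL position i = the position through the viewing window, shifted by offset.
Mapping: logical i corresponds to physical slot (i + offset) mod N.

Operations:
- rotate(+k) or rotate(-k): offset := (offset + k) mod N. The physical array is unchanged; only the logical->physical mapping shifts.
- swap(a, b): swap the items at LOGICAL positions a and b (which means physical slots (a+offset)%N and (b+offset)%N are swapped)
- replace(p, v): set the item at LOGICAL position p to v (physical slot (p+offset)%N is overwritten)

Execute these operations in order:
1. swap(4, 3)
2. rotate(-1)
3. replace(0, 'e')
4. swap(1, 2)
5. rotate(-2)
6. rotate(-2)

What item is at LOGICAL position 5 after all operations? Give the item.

After op 1 (swap(4, 3)): offset=0, physical=[A,B,C,E,D,F,G,H], logical=[A,B,C,E,D,F,G,H]
After op 2 (rotate(-1)): offset=7, physical=[A,B,C,E,D,F,G,H], logical=[H,A,B,C,E,D,F,G]
After op 3 (replace(0, 'e')): offset=7, physical=[A,B,C,E,D,F,G,e], logical=[e,A,B,C,E,D,F,G]
After op 4 (swap(1, 2)): offset=7, physical=[B,A,C,E,D,F,G,e], logical=[e,B,A,C,E,D,F,G]
After op 5 (rotate(-2)): offset=5, physical=[B,A,C,E,D,F,G,e], logical=[F,G,e,B,A,C,E,D]
After op 6 (rotate(-2)): offset=3, physical=[B,A,C,E,D,F,G,e], logical=[E,D,F,G,e,B,A,C]

Answer: B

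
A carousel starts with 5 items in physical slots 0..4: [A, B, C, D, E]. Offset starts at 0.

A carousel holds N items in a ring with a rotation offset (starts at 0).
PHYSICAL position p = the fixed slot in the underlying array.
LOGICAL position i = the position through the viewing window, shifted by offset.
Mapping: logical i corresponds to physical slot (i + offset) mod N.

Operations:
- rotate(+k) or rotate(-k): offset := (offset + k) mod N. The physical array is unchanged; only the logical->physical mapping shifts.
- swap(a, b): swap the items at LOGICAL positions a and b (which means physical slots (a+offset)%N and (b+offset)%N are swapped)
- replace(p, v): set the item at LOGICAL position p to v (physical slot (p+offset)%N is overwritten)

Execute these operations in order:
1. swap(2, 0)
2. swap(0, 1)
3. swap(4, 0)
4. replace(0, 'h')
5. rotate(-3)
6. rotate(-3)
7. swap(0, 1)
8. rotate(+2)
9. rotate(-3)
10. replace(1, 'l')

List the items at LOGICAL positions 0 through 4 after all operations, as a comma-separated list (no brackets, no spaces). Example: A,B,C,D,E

After op 1 (swap(2, 0)): offset=0, physical=[C,B,A,D,E], logical=[C,B,A,D,E]
After op 2 (swap(0, 1)): offset=0, physical=[B,C,A,D,E], logical=[B,C,A,D,E]
After op 3 (swap(4, 0)): offset=0, physical=[E,C,A,D,B], logical=[E,C,A,D,B]
After op 4 (replace(0, 'h')): offset=0, physical=[h,C,A,D,B], logical=[h,C,A,D,B]
After op 5 (rotate(-3)): offset=2, physical=[h,C,A,D,B], logical=[A,D,B,h,C]
After op 6 (rotate(-3)): offset=4, physical=[h,C,A,D,B], logical=[B,h,C,A,D]
After op 7 (swap(0, 1)): offset=4, physical=[B,C,A,D,h], logical=[h,B,C,A,D]
After op 8 (rotate(+2)): offset=1, physical=[B,C,A,D,h], logical=[C,A,D,h,B]
After op 9 (rotate(-3)): offset=3, physical=[B,C,A,D,h], logical=[D,h,B,C,A]
After op 10 (replace(1, 'l')): offset=3, physical=[B,C,A,D,l], logical=[D,l,B,C,A]

Answer: D,l,B,C,A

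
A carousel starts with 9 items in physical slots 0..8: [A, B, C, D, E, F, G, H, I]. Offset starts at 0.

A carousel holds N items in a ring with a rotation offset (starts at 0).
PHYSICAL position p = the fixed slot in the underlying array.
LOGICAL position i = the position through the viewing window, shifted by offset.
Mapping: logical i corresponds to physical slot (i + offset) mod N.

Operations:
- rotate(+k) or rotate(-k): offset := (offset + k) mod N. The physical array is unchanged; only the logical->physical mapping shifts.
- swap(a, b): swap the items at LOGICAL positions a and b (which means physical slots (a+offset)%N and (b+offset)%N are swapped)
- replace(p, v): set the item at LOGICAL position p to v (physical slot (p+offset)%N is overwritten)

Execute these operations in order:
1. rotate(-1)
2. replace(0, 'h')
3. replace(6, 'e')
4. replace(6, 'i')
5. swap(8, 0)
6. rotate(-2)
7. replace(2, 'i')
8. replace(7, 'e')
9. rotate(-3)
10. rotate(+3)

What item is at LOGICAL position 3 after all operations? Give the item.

After op 1 (rotate(-1)): offset=8, physical=[A,B,C,D,E,F,G,H,I], logical=[I,A,B,C,D,E,F,G,H]
After op 2 (replace(0, 'h')): offset=8, physical=[A,B,C,D,E,F,G,H,h], logical=[h,A,B,C,D,E,F,G,H]
After op 3 (replace(6, 'e')): offset=8, physical=[A,B,C,D,E,e,G,H,h], logical=[h,A,B,C,D,E,e,G,H]
After op 4 (replace(6, 'i')): offset=8, physical=[A,B,C,D,E,i,G,H,h], logical=[h,A,B,C,D,E,i,G,H]
After op 5 (swap(8, 0)): offset=8, physical=[A,B,C,D,E,i,G,h,H], logical=[H,A,B,C,D,E,i,G,h]
After op 6 (rotate(-2)): offset=6, physical=[A,B,C,D,E,i,G,h,H], logical=[G,h,H,A,B,C,D,E,i]
After op 7 (replace(2, 'i')): offset=6, physical=[A,B,C,D,E,i,G,h,i], logical=[G,h,i,A,B,C,D,E,i]
After op 8 (replace(7, 'e')): offset=6, physical=[A,B,C,D,e,i,G,h,i], logical=[G,h,i,A,B,C,D,e,i]
After op 9 (rotate(-3)): offset=3, physical=[A,B,C,D,e,i,G,h,i], logical=[D,e,i,G,h,i,A,B,C]
After op 10 (rotate(+3)): offset=6, physical=[A,B,C,D,e,i,G,h,i], logical=[G,h,i,A,B,C,D,e,i]

Answer: A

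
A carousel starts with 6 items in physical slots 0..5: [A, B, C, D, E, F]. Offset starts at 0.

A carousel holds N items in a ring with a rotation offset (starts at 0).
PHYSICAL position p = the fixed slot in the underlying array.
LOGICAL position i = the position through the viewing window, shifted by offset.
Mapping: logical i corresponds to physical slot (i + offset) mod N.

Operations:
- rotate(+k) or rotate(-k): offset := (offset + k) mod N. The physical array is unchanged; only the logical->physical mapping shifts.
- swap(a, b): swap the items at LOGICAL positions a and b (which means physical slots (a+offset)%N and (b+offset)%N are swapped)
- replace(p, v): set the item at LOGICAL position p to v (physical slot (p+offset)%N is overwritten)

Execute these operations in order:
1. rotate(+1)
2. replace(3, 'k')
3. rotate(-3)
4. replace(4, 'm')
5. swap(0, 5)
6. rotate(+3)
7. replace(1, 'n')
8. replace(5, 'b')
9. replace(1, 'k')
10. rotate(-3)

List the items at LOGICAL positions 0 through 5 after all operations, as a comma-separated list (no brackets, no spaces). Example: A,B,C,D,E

Answer: D,F,b,B,k,k

Derivation:
After op 1 (rotate(+1)): offset=1, physical=[A,B,C,D,E,F], logical=[B,C,D,E,F,A]
After op 2 (replace(3, 'k')): offset=1, physical=[A,B,C,D,k,F], logical=[B,C,D,k,F,A]
After op 3 (rotate(-3)): offset=4, physical=[A,B,C,D,k,F], logical=[k,F,A,B,C,D]
After op 4 (replace(4, 'm')): offset=4, physical=[A,B,m,D,k,F], logical=[k,F,A,B,m,D]
After op 5 (swap(0, 5)): offset=4, physical=[A,B,m,k,D,F], logical=[D,F,A,B,m,k]
After op 6 (rotate(+3)): offset=1, physical=[A,B,m,k,D,F], logical=[B,m,k,D,F,A]
After op 7 (replace(1, 'n')): offset=1, physical=[A,B,n,k,D,F], logical=[B,n,k,D,F,A]
After op 8 (replace(5, 'b')): offset=1, physical=[b,B,n,k,D,F], logical=[B,n,k,D,F,b]
After op 9 (replace(1, 'k')): offset=1, physical=[b,B,k,k,D,F], logical=[B,k,k,D,F,b]
After op 10 (rotate(-3)): offset=4, physical=[b,B,k,k,D,F], logical=[D,F,b,B,k,k]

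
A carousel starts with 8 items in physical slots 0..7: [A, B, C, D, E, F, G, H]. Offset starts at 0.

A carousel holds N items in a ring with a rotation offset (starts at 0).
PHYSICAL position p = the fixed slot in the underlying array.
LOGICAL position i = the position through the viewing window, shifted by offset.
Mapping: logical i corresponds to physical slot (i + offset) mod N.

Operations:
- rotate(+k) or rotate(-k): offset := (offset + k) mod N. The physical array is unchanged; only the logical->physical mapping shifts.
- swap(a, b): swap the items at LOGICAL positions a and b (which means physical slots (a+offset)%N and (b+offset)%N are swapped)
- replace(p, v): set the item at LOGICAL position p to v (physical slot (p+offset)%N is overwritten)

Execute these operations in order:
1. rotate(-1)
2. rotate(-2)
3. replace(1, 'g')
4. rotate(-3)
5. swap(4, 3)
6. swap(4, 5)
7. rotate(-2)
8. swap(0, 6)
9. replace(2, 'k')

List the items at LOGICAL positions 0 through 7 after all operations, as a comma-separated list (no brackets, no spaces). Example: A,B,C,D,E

Answer: H,B,k,D,E,g,A,F

Derivation:
After op 1 (rotate(-1)): offset=7, physical=[A,B,C,D,E,F,G,H], logical=[H,A,B,C,D,E,F,G]
After op 2 (rotate(-2)): offset=5, physical=[A,B,C,D,E,F,G,H], logical=[F,G,H,A,B,C,D,E]
After op 3 (replace(1, 'g')): offset=5, physical=[A,B,C,D,E,F,g,H], logical=[F,g,H,A,B,C,D,E]
After op 4 (rotate(-3)): offset=2, physical=[A,B,C,D,E,F,g,H], logical=[C,D,E,F,g,H,A,B]
After op 5 (swap(4, 3)): offset=2, physical=[A,B,C,D,E,g,F,H], logical=[C,D,E,g,F,H,A,B]
After op 6 (swap(4, 5)): offset=2, physical=[A,B,C,D,E,g,H,F], logical=[C,D,E,g,H,F,A,B]
After op 7 (rotate(-2)): offset=0, physical=[A,B,C,D,E,g,H,F], logical=[A,B,C,D,E,g,H,F]
After op 8 (swap(0, 6)): offset=0, physical=[H,B,C,D,E,g,A,F], logical=[H,B,C,D,E,g,A,F]
After op 9 (replace(2, 'k')): offset=0, physical=[H,B,k,D,E,g,A,F], logical=[H,B,k,D,E,g,A,F]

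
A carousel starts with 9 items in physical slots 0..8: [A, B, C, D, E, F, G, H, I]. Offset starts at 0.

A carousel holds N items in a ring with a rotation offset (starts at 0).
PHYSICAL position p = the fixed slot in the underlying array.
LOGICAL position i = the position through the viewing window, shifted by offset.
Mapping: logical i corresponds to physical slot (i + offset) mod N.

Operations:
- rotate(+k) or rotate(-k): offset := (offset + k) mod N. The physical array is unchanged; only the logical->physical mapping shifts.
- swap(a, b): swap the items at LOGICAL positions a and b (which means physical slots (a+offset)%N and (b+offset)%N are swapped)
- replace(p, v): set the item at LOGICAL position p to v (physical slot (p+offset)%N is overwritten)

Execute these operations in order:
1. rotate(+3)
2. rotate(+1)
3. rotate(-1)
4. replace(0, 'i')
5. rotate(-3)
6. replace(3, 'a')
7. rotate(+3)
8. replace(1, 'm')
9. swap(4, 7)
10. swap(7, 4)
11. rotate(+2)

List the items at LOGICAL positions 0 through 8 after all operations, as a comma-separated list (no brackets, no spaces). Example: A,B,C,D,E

After op 1 (rotate(+3)): offset=3, physical=[A,B,C,D,E,F,G,H,I], logical=[D,E,F,G,H,I,A,B,C]
After op 2 (rotate(+1)): offset=4, physical=[A,B,C,D,E,F,G,H,I], logical=[E,F,G,H,I,A,B,C,D]
After op 3 (rotate(-1)): offset=3, physical=[A,B,C,D,E,F,G,H,I], logical=[D,E,F,G,H,I,A,B,C]
After op 4 (replace(0, 'i')): offset=3, physical=[A,B,C,i,E,F,G,H,I], logical=[i,E,F,G,H,I,A,B,C]
After op 5 (rotate(-3)): offset=0, physical=[A,B,C,i,E,F,G,H,I], logical=[A,B,C,i,E,F,G,H,I]
After op 6 (replace(3, 'a')): offset=0, physical=[A,B,C,a,E,F,G,H,I], logical=[A,B,C,a,E,F,G,H,I]
After op 7 (rotate(+3)): offset=3, physical=[A,B,C,a,E,F,G,H,I], logical=[a,E,F,G,H,I,A,B,C]
After op 8 (replace(1, 'm')): offset=3, physical=[A,B,C,a,m,F,G,H,I], logical=[a,m,F,G,H,I,A,B,C]
After op 9 (swap(4, 7)): offset=3, physical=[A,H,C,a,m,F,G,B,I], logical=[a,m,F,G,B,I,A,H,C]
After op 10 (swap(7, 4)): offset=3, physical=[A,B,C,a,m,F,G,H,I], logical=[a,m,F,G,H,I,A,B,C]
After op 11 (rotate(+2)): offset=5, physical=[A,B,C,a,m,F,G,H,I], logical=[F,G,H,I,A,B,C,a,m]

Answer: F,G,H,I,A,B,C,a,m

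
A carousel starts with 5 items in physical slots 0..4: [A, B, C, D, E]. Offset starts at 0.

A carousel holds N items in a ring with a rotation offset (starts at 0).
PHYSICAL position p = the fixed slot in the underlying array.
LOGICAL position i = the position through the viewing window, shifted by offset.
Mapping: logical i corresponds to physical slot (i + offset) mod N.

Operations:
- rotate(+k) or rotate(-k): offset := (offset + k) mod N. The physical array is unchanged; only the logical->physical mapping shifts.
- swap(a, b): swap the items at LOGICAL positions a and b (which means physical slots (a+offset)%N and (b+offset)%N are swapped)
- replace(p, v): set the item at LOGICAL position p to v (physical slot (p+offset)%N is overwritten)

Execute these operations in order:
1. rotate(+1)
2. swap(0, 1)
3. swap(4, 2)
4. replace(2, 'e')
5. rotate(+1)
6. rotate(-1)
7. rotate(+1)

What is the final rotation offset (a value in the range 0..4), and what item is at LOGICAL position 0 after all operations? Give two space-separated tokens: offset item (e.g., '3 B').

Answer: 2 B

Derivation:
After op 1 (rotate(+1)): offset=1, physical=[A,B,C,D,E], logical=[B,C,D,E,A]
After op 2 (swap(0, 1)): offset=1, physical=[A,C,B,D,E], logical=[C,B,D,E,A]
After op 3 (swap(4, 2)): offset=1, physical=[D,C,B,A,E], logical=[C,B,A,E,D]
After op 4 (replace(2, 'e')): offset=1, physical=[D,C,B,e,E], logical=[C,B,e,E,D]
After op 5 (rotate(+1)): offset=2, physical=[D,C,B,e,E], logical=[B,e,E,D,C]
After op 6 (rotate(-1)): offset=1, physical=[D,C,B,e,E], logical=[C,B,e,E,D]
After op 7 (rotate(+1)): offset=2, physical=[D,C,B,e,E], logical=[B,e,E,D,C]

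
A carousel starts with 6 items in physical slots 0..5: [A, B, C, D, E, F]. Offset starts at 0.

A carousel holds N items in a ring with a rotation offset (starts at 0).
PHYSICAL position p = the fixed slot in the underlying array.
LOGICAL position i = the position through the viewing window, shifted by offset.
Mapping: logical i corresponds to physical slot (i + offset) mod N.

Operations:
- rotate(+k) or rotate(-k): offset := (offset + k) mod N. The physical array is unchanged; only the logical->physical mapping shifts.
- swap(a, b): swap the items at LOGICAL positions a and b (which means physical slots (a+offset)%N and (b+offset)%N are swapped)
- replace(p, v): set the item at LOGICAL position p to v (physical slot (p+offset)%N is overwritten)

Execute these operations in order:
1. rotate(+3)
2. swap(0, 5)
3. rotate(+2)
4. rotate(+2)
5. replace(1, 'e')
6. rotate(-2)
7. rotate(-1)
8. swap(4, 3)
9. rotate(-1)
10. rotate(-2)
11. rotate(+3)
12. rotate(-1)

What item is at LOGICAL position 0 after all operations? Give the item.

After op 1 (rotate(+3)): offset=3, physical=[A,B,C,D,E,F], logical=[D,E,F,A,B,C]
After op 2 (swap(0, 5)): offset=3, physical=[A,B,D,C,E,F], logical=[C,E,F,A,B,D]
After op 3 (rotate(+2)): offset=5, physical=[A,B,D,C,E,F], logical=[F,A,B,D,C,E]
After op 4 (rotate(+2)): offset=1, physical=[A,B,D,C,E,F], logical=[B,D,C,E,F,A]
After op 5 (replace(1, 'e')): offset=1, physical=[A,B,e,C,E,F], logical=[B,e,C,E,F,A]
After op 6 (rotate(-2)): offset=5, physical=[A,B,e,C,E,F], logical=[F,A,B,e,C,E]
After op 7 (rotate(-1)): offset=4, physical=[A,B,e,C,E,F], logical=[E,F,A,B,e,C]
After op 8 (swap(4, 3)): offset=4, physical=[A,e,B,C,E,F], logical=[E,F,A,e,B,C]
After op 9 (rotate(-1)): offset=3, physical=[A,e,B,C,E,F], logical=[C,E,F,A,e,B]
After op 10 (rotate(-2)): offset=1, physical=[A,e,B,C,E,F], logical=[e,B,C,E,F,A]
After op 11 (rotate(+3)): offset=4, physical=[A,e,B,C,E,F], logical=[E,F,A,e,B,C]
After op 12 (rotate(-1)): offset=3, physical=[A,e,B,C,E,F], logical=[C,E,F,A,e,B]

Answer: C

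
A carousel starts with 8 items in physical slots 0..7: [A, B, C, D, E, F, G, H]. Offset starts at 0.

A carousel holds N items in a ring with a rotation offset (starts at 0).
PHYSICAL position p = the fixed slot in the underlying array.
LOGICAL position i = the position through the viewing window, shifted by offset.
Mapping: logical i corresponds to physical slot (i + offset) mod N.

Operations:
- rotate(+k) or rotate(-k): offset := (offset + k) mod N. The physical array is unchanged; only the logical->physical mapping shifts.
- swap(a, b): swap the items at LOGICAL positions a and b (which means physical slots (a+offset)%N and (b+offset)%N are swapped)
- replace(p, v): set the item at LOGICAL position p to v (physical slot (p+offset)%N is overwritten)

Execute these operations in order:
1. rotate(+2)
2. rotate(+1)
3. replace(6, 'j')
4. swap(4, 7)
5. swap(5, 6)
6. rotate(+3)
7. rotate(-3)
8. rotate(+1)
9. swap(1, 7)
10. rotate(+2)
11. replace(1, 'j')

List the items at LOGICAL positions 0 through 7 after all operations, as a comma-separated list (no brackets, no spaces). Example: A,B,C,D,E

Answer: G,j,j,A,H,F,E,D

Derivation:
After op 1 (rotate(+2)): offset=2, physical=[A,B,C,D,E,F,G,H], logical=[C,D,E,F,G,H,A,B]
After op 2 (rotate(+1)): offset=3, physical=[A,B,C,D,E,F,G,H], logical=[D,E,F,G,H,A,B,C]
After op 3 (replace(6, 'j')): offset=3, physical=[A,j,C,D,E,F,G,H], logical=[D,E,F,G,H,A,j,C]
After op 4 (swap(4, 7)): offset=3, physical=[A,j,H,D,E,F,G,C], logical=[D,E,F,G,C,A,j,H]
After op 5 (swap(5, 6)): offset=3, physical=[j,A,H,D,E,F,G,C], logical=[D,E,F,G,C,j,A,H]
After op 6 (rotate(+3)): offset=6, physical=[j,A,H,D,E,F,G,C], logical=[G,C,j,A,H,D,E,F]
After op 7 (rotate(-3)): offset=3, physical=[j,A,H,D,E,F,G,C], logical=[D,E,F,G,C,j,A,H]
After op 8 (rotate(+1)): offset=4, physical=[j,A,H,D,E,F,G,C], logical=[E,F,G,C,j,A,H,D]
After op 9 (swap(1, 7)): offset=4, physical=[j,A,H,F,E,D,G,C], logical=[E,D,G,C,j,A,H,F]
After op 10 (rotate(+2)): offset=6, physical=[j,A,H,F,E,D,G,C], logical=[G,C,j,A,H,F,E,D]
After op 11 (replace(1, 'j')): offset=6, physical=[j,A,H,F,E,D,G,j], logical=[G,j,j,A,H,F,E,D]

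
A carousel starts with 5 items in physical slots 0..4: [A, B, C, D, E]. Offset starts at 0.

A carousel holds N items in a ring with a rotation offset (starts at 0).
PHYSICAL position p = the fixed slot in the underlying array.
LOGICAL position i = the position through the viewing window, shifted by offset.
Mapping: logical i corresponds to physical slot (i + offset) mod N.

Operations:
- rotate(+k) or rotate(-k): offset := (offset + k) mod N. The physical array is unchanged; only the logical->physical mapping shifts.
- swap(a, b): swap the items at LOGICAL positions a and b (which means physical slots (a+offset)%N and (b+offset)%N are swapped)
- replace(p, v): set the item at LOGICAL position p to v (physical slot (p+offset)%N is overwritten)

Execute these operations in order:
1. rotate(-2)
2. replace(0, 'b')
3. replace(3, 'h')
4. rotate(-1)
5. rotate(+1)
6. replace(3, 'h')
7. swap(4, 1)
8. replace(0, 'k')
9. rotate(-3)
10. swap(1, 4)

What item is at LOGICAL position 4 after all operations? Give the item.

Answer: h

Derivation:
After op 1 (rotate(-2)): offset=3, physical=[A,B,C,D,E], logical=[D,E,A,B,C]
After op 2 (replace(0, 'b')): offset=3, physical=[A,B,C,b,E], logical=[b,E,A,B,C]
After op 3 (replace(3, 'h')): offset=3, physical=[A,h,C,b,E], logical=[b,E,A,h,C]
After op 4 (rotate(-1)): offset=2, physical=[A,h,C,b,E], logical=[C,b,E,A,h]
After op 5 (rotate(+1)): offset=3, physical=[A,h,C,b,E], logical=[b,E,A,h,C]
After op 6 (replace(3, 'h')): offset=3, physical=[A,h,C,b,E], logical=[b,E,A,h,C]
After op 7 (swap(4, 1)): offset=3, physical=[A,h,E,b,C], logical=[b,C,A,h,E]
After op 8 (replace(0, 'k')): offset=3, physical=[A,h,E,k,C], logical=[k,C,A,h,E]
After op 9 (rotate(-3)): offset=0, physical=[A,h,E,k,C], logical=[A,h,E,k,C]
After op 10 (swap(1, 4)): offset=0, physical=[A,C,E,k,h], logical=[A,C,E,k,h]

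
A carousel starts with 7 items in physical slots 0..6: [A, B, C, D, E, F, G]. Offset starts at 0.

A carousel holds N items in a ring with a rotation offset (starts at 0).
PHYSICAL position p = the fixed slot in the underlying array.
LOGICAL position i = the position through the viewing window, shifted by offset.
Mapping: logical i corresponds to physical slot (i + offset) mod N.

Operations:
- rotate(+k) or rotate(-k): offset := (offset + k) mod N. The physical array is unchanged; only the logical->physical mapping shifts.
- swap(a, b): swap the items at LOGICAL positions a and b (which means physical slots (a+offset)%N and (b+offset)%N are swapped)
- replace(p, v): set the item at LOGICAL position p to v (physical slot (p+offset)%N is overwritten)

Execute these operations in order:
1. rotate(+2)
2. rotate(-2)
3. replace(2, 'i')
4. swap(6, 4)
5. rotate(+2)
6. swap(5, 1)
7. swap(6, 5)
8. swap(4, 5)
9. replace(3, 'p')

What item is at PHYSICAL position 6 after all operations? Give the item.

Answer: B

Derivation:
After op 1 (rotate(+2)): offset=2, physical=[A,B,C,D,E,F,G], logical=[C,D,E,F,G,A,B]
After op 2 (rotate(-2)): offset=0, physical=[A,B,C,D,E,F,G], logical=[A,B,C,D,E,F,G]
After op 3 (replace(2, 'i')): offset=0, physical=[A,B,i,D,E,F,G], logical=[A,B,i,D,E,F,G]
After op 4 (swap(6, 4)): offset=0, physical=[A,B,i,D,G,F,E], logical=[A,B,i,D,G,F,E]
After op 5 (rotate(+2)): offset=2, physical=[A,B,i,D,G,F,E], logical=[i,D,G,F,E,A,B]
After op 6 (swap(5, 1)): offset=2, physical=[D,B,i,A,G,F,E], logical=[i,A,G,F,E,D,B]
After op 7 (swap(6, 5)): offset=2, physical=[B,D,i,A,G,F,E], logical=[i,A,G,F,E,B,D]
After op 8 (swap(4, 5)): offset=2, physical=[E,D,i,A,G,F,B], logical=[i,A,G,F,B,E,D]
After op 9 (replace(3, 'p')): offset=2, physical=[E,D,i,A,G,p,B], logical=[i,A,G,p,B,E,D]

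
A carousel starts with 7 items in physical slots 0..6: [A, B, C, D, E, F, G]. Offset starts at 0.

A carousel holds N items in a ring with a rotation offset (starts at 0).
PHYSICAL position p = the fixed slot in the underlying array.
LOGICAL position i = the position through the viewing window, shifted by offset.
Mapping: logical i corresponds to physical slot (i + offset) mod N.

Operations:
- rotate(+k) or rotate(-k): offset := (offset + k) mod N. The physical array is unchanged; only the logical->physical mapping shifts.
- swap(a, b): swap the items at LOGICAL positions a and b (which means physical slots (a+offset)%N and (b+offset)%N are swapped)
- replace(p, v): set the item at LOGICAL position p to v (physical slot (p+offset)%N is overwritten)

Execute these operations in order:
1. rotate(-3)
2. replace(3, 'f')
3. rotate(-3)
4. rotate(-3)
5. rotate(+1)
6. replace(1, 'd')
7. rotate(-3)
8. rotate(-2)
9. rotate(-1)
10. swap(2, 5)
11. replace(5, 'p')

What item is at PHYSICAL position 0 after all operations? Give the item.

After op 1 (rotate(-3)): offset=4, physical=[A,B,C,D,E,F,G], logical=[E,F,G,A,B,C,D]
After op 2 (replace(3, 'f')): offset=4, physical=[f,B,C,D,E,F,G], logical=[E,F,G,f,B,C,D]
After op 3 (rotate(-3)): offset=1, physical=[f,B,C,D,E,F,G], logical=[B,C,D,E,F,G,f]
After op 4 (rotate(-3)): offset=5, physical=[f,B,C,D,E,F,G], logical=[F,G,f,B,C,D,E]
After op 5 (rotate(+1)): offset=6, physical=[f,B,C,D,E,F,G], logical=[G,f,B,C,D,E,F]
After op 6 (replace(1, 'd')): offset=6, physical=[d,B,C,D,E,F,G], logical=[G,d,B,C,D,E,F]
After op 7 (rotate(-3)): offset=3, physical=[d,B,C,D,E,F,G], logical=[D,E,F,G,d,B,C]
After op 8 (rotate(-2)): offset=1, physical=[d,B,C,D,E,F,G], logical=[B,C,D,E,F,G,d]
After op 9 (rotate(-1)): offset=0, physical=[d,B,C,D,E,F,G], logical=[d,B,C,D,E,F,G]
After op 10 (swap(2, 5)): offset=0, physical=[d,B,F,D,E,C,G], logical=[d,B,F,D,E,C,G]
After op 11 (replace(5, 'p')): offset=0, physical=[d,B,F,D,E,p,G], logical=[d,B,F,D,E,p,G]

Answer: d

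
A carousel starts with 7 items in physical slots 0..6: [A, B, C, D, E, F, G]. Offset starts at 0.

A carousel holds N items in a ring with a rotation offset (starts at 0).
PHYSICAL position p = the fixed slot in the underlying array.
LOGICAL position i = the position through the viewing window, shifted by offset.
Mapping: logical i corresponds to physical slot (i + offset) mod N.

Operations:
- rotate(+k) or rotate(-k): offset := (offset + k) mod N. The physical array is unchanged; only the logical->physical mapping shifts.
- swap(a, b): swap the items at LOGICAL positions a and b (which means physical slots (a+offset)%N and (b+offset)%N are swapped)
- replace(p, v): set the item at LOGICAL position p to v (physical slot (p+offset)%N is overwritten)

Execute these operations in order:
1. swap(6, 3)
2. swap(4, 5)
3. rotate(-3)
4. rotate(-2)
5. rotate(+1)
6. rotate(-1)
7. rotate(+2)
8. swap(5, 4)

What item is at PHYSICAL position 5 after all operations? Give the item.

After op 1 (swap(6, 3)): offset=0, physical=[A,B,C,G,E,F,D], logical=[A,B,C,G,E,F,D]
After op 2 (swap(4, 5)): offset=0, physical=[A,B,C,G,F,E,D], logical=[A,B,C,G,F,E,D]
After op 3 (rotate(-3)): offset=4, physical=[A,B,C,G,F,E,D], logical=[F,E,D,A,B,C,G]
After op 4 (rotate(-2)): offset=2, physical=[A,B,C,G,F,E,D], logical=[C,G,F,E,D,A,B]
After op 5 (rotate(+1)): offset=3, physical=[A,B,C,G,F,E,D], logical=[G,F,E,D,A,B,C]
After op 6 (rotate(-1)): offset=2, physical=[A,B,C,G,F,E,D], logical=[C,G,F,E,D,A,B]
After op 7 (rotate(+2)): offset=4, physical=[A,B,C,G,F,E,D], logical=[F,E,D,A,B,C,G]
After op 8 (swap(5, 4)): offset=4, physical=[A,C,B,G,F,E,D], logical=[F,E,D,A,C,B,G]

Answer: E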